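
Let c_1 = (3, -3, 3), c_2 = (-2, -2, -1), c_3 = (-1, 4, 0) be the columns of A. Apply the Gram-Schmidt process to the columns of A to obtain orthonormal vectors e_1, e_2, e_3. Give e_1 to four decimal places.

c_1 = (3, -3, 3); ‖c_1‖ = 5.1962, so e_1 = (0.5774, -0.5774, 0.5774).

e_1 = (0.5774, -0.5774, 0.5774)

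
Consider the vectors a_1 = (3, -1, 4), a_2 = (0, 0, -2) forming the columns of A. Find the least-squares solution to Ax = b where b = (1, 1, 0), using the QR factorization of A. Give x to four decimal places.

q_1 = a_1/‖a_1‖ = (3, -1, 4)/5.0990 = (0.5883, -0.1961, 0.7845).
r_{12} = q_1·a_2 = -1.5689.
u_2 = a_2 + 1.5689·q_1 = (0.9231, -0.3077, -0.7692).
‖u_2‖ = 1.2403, so q_2 = (0.7442, -0.2481, -0.6202).
Qᵀb = (0.3922, 0.4961).
Back-substitute: x_2 = 0.4961/1.2403 = 0.4000.
x_1 = (0.3922 + 1.5689·0.4000)/5.0990 = 0.2000.

x = (0.2000, 0.4000)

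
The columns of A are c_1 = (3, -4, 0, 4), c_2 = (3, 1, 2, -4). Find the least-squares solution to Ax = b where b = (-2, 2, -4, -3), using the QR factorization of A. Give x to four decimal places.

x = (-0.7033, -0.2579)

e_1 = c_1/‖c_1‖ = (3, -4, 0, 4)/6.4031 = (0.4685, -0.6247, 0.0000, 0.6247).
r_{12} = e_1·c_2 = -1.7179.
u_2 = c_2 + 1.7179·e_1 = (3.8049, -0.0732, 2.0000, -2.9268).
‖u_2‖ = 5.2008, so e_2 = (0.7316, -0.0141, 0.3846, -0.5628).
Qᵀb = (-4.0605, -1.3412).
Back-substitute: x_2 = -1.3412/5.2008 = -0.2579.
x_1 = (-4.0605 + 1.7179·(-0.2579))/6.4031 = -0.7033.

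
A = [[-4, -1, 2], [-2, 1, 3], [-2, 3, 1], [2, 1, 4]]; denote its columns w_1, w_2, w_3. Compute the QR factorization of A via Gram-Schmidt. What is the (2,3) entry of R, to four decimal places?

w_1 = (-4, -2, -2, 2); ‖w_1‖ = 5.2915, so q_1 = (-0.7559, -0.3780, -0.3780, 0.3780).
q_1·w_2 = (-0.7559)·(-1) + (-0.3780)·1 + (-0.3780)·3 + 0.3780·1 = -0.3780.
u_2 = w_2 + 0.3780·q_1 = (-1.2857, 0.8571, 2.8571, 1.1429).
‖u_2‖ = 3.4434, so q_2 = (-0.3734, 0.2489, 0.8297, 0.3319).
r_{23} = q_2·w_3 = 2.1573.

r_{23} = 2.1573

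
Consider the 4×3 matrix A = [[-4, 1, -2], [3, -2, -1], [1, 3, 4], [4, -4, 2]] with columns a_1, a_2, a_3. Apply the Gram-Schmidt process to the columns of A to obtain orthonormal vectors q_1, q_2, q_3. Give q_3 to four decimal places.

a_1 = (-4, 3, 1, 4); ‖a_1‖ = 6.4807, so q_1 = (-0.6172, 0.4629, 0.1543, 0.6172).
q_1·a_2 = (-0.6172)·1 + 0.4629·(-2) + 0.1543·3 + 0.6172·(-4) = -3.5490.
u_2 = a_2 + 3.5490·q_1 = (-1.1905, -0.3571, 3.5476, -1.8095).
‖u_2‖ = 4.1719, so q_2 = (-0.2854, -0.0856, 0.8504, -0.4337).
q_1·a_3 = (-0.6172)·(-2) + 0.4629·(-1) + 0.1543·4 + 0.6172·2 = 2.6232; q_2·a_3 = (-0.2854)·(-2) + (-0.0856)·(-1) + 0.8504·4 + (-0.4337)·2 = 3.1903.
u_3 = a_3 − 2.6232·q_1 − 3.1903·q_2 = (0.5294, -1.9412, 0.8824, 1.7647).
‖u_3‖ = 2.8180, so q_3 = (0.1879, -0.6888, 0.3131, 0.6262).

q_3 = (0.1879, -0.6888, 0.3131, 0.6262)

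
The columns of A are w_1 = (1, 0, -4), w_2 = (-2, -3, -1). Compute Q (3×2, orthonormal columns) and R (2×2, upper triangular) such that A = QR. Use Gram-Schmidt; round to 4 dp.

Q = [[0.2425, -0.5708], [0.0000, -0.8086], [-0.9701, -0.1427]], R = [[4.1231, 0.4851], [0.0000, 3.7101]]

w_1 = (1, 0, -4); ‖w_1‖ = 4.1231, so q_1 = (0.2425, 0.0000, -0.9701).
q_1·w_2 = 0.2425·(-2) + 0.0000·(-3) + (-0.9701)·(-1) = 0.4851.
u_2 = w_2 − 0.4851·q_1 = (-2.1176, -3.0000, -0.5294).
‖u_2‖ = 3.7101, so q_2 = (-0.5708, -0.8086, -0.1427).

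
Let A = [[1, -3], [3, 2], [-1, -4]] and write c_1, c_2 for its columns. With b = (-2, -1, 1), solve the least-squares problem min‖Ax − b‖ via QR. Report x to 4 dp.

x = (-0.6444, 0.1556)

c_1 = (1, 3, -1); ‖c_1‖ = 3.3166, so e_1 = (0.3015, 0.9045, -0.3015).
e_1·c_2 = 0.3015·(-3) + 0.9045·2 + (-0.3015)·(-4) = 2.1106.
u_2 = c_2 − 2.1106·e_1 = (-3.6364, 0.0909, -3.3636).
‖u_2‖ = 4.9543, so e_2 = (-0.7340, 0.0183, -0.6789).
Qᵀb = (-1.8091, 0.7707).
Back-substitute: x_2 = 0.7707/4.9543 = 0.1556.
x_1 = (-1.8091 − 2.1106·0.1556)/3.3166 = -0.6444.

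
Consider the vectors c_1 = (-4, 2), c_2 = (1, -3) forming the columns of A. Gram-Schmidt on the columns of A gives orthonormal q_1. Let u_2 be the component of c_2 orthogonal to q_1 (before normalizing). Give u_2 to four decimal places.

u_2 = (-1.0000, -2.0000)

c_1 = (-4, 2); ‖c_1‖ = 4.4721, so q_1 = (-0.8944, 0.4472).
q_1·c_2 = (-0.8944)·1 + 0.4472·(-3) = -2.2361.
u_2 = c_2 + 2.2361·q_1 = (-1.0000, -2.0000).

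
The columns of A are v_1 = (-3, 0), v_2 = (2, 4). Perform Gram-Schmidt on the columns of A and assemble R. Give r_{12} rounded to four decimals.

v_1 = (-3, 0); ‖v_1‖ = 3.0000, so e_1 = (-1.0000, 0.0000).
r_{12} = e_1·v_2 = -2.0000.

r_{12} = -2.0000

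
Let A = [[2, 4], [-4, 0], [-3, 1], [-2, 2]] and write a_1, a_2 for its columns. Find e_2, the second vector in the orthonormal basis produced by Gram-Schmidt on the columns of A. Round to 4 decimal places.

a_1 = (2, -4, -3, -2); ‖a_1‖ = 5.7446, so e_1 = (0.3482, -0.6963, -0.5222, -0.3482).
e_1·a_2 = 0.3482·4 + (-0.6963)·0 + (-0.5222)·1 + (-0.3482)·2 = 0.1741.
u_2 = a_2 − 0.1741·e_1 = (3.9394, 0.1212, 1.0909, 2.0606).
‖u_2‖ = 4.5793, so e_2 = (0.8603, 0.0265, 0.2382, 0.4500).

e_2 = (0.8603, 0.0265, 0.2382, 0.4500)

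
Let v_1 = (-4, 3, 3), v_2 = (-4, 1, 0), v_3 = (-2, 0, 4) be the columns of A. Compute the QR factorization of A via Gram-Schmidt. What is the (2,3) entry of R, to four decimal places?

r_{23} = -1.2573

e_1 = v_1/‖v_1‖ = (-4, 3, 3)/5.8310 = (-0.6860, 0.5145, 0.5145).
r_{12} = e_1·v_2 = 3.2585.
u_2 = v_2 − 3.2585·e_1 = (-1.7647, -0.6765, -1.6765).
‖u_2‖ = 2.5263, so e_2 = (-0.6985, -0.2678, -0.6636).
r_{23} = e_2·v_3 = -1.2573.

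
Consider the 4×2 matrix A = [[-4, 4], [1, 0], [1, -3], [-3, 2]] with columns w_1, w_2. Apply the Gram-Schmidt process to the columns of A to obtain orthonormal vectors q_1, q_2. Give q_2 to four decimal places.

q_2 = (0.1225, 0.3828, -0.8574, -0.3215)

w_1 = (-4, 1, 1, -3); ‖w_1‖ = 5.1962, so q_1 = (-0.7698, 0.1925, 0.1925, -0.5774).
q_1·w_2 = (-0.7698)·4 + 0.1925·0 + 0.1925·(-3) + (-0.5774)·2 = -4.8113.
u_2 = w_2 + 4.8113·q_1 = (0.2963, 0.9259, -2.0741, -0.7778).
‖u_2‖ = 2.4191, so q_2 = (0.1225, 0.3828, -0.8574, -0.3215).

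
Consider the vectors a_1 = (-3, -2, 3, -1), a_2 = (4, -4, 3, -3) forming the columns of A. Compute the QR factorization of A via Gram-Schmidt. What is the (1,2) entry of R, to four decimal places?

a_1 = (-3, -2, 3, -1); ‖a_1‖ = 4.7958, so q_1 = (-0.6255, -0.4170, 0.6255, -0.2085).
r_{12} = q_1·a_2 = 1.6681.

r_{12} = 1.6681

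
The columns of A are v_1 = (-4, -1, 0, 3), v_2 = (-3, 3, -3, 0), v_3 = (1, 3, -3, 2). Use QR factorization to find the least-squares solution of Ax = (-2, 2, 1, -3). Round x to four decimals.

x = (-0.4912, 0.9875, -0.8827)

v_1 = (-4, -1, 0, 3); ‖v_1‖ = 5.0990, so e_1 = (-0.7845, -0.1961, 0.0000, 0.5883).
e_1·v_2 = (-0.7845)·(-3) + (-0.1961)·3 + 0.0000·(-3) + 0.5883·0 = 1.7650.
u_2 = v_2 − 1.7650·e_1 = (-1.6154, 3.3462, -3.0000, -1.0385).
‖u_2‖ = 4.8872, so e_2 = (-0.3305, 0.6847, -0.6138, -0.2125).
e_1·v_3 = (-0.7845)·1 + (-0.1961)·3 + 0.0000·(-3) + 0.5883·2 = -0.1961; e_2·v_3 = (-0.3305)·1 + 0.6847·3 + (-0.6138)·(-3) + (-0.2125)·2 = 3.1401.
u_3 = v_3 + 0.1961·e_1 − 3.1401·e_2 = (1.8841, 0.8116, -1.0725, 2.7826).
‖u_3‖ = 3.6196, so e_3 = (0.5205, 0.2242, -0.2963, 0.7688).
Qᵀb = (-0.5883, 2.0540, -3.1952).
Back-substitute: x_3 = -3.1952/3.6196 = -0.8827.
x_2 = (2.0540 − 3.1401·(-0.8827))/4.8872 = 0.9875.
x_1 = (-0.5883 − 1.7650·0.9875 + 0.1961·(-0.8827))/5.0990 = -0.4912.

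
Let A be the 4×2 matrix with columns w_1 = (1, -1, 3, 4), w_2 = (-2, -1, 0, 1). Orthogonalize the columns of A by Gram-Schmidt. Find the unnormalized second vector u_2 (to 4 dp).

u_2 = (-2.1111, -0.8889, -0.3333, 0.5556)

w_1 = (1, -1, 3, 4); ‖w_1‖ = 5.1962, so q_1 = (0.1925, -0.1925, 0.5774, 0.7698).
q_1·w_2 = 0.1925·(-2) + (-0.1925)·(-1) + 0.5774·0 + 0.7698·1 = 0.5774.
u_2 = w_2 − 0.5774·q_1 = (-2.1111, -0.8889, -0.3333, 0.5556).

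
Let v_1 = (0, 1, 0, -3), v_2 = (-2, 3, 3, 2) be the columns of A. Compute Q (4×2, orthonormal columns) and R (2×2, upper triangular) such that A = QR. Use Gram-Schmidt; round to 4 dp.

e_1 = v_1/‖v_1‖ = (0, 1, 0, -3)/3.1623 = (0.0000, 0.3162, 0.0000, -0.9487).
r_{12} = e_1·v_2 = -0.9487.
u_2 = v_2 + 0.9487·e_1 = (-2.0000, 3.3000, 3.0000, 1.1000).
‖u_2‖ = 5.0100, so e_2 = (-0.3992, 0.6587, 0.5988, 0.2196).

Q = [[0.0000, -0.3992], [0.3162, 0.6587], [0.0000, 0.5988], [-0.9487, 0.2196]], R = [[3.1623, -0.9487], [0.0000, 5.0100]]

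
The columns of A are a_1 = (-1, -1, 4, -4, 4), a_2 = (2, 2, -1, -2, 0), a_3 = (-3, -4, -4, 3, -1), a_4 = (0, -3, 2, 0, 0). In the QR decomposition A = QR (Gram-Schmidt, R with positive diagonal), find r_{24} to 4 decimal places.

r_{24} = -2.2188

q_1 = a_1/‖a_1‖ = (-1, -1, 4, -4, 4)/7.0711 = (-0.1414, -0.1414, 0.5657, -0.5657, 0.5657).
r_{12} = q_1·a_2 = 0.0000.
u_2 = a_2 + 0.0000·q_1 = (2.0000, 2.0000, -1.0000, -2.0000, 0.0000).
‖u_2‖ = 3.6056, so q_2 = (0.5547, 0.5547, -0.2774, -0.5547, 0.0000).
r_{24} = q_2·a_4 = -2.2188.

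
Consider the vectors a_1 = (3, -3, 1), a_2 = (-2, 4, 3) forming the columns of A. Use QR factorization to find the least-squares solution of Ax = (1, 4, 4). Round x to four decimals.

a_1 = (3, -3, 1); ‖a_1‖ = 4.3589, so q_1 = (0.6882, -0.6882, 0.2294).
q_1·a_2 = 0.6882·(-2) + (-0.6882)·4 + 0.2294·3 = -3.4412.
u_2 = a_2 + 3.4412·q_1 = (0.3684, 1.6316, 3.7895).
‖u_2‖ = 4.1422, so q_2 = (0.0889, 0.3939, 0.9148).
Qᵀb = (-1.1471, 5.3239).
Back-substitute: x_2 = 5.3239/4.1422 = 1.2853.
x_1 = (-1.1471 + 3.4412·1.2853)/4.3589 = 0.7515.

x = (0.7515, 1.2853)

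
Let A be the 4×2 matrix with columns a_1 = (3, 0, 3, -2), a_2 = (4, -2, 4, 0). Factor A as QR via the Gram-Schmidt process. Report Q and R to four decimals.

a_1 = (3, 0, 3, -2); ‖a_1‖ = 4.6904, so e_1 = (0.6396, 0.0000, 0.6396, -0.4264).
e_1·a_2 = 0.6396·4 + 0.0000·(-2) + 0.6396·4 + (-0.4264)·0 = 5.1168.
u_2 = a_2 − 5.1168·e_1 = (0.7273, -2.0000, 0.7273, 2.1818).
‖u_2‖ = 3.1334, so e_2 = (0.2321, -0.6383, 0.2321, 0.6963).

Q = [[0.6396, 0.2321], [0.0000, -0.6383], [0.6396, 0.2321], [-0.4264, 0.6963]], R = [[4.6904, 5.1168], [0.0000, 3.1334]]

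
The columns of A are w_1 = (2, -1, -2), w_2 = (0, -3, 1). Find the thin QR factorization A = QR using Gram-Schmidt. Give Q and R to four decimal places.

Q = [[0.6667, -0.0707], [-0.3333, -0.9187], [-0.6667, 0.3887]], R = [[3.0000, 0.3333], [0.0000, 3.1447]]

e_1 = w_1/‖w_1‖ = (2, -1, -2)/3.0000 = (0.6667, -0.3333, -0.6667).
r_{12} = e_1·w_2 = 0.3333.
u_2 = w_2 − 0.3333·e_1 = (-0.2222, -2.8889, 1.2222).
‖u_2‖ = 3.1447, so e_2 = (-0.0707, -0.9187, 0.3887).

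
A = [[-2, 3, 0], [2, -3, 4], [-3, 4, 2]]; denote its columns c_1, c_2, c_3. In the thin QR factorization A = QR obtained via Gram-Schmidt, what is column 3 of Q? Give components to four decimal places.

e_1 = c_1/‖c_1‖ = (-2, 2, -3)/4.1231 = (-0.4851, 0.4851, -0.7276).
r_{12} = e_1·c_2 = -5.8209.
u_2 = c_2 + 5.8209·e_1 = (0.1765, -0.1765, -0.2353).
‖u_2‖ = 0.3430, so e_2 = (0.5145, -0.5145, -0.6860).
r_{13} = e_1·c_3 = 0.4851; r_{23} = e_2·c_3 = -3.4300.
u_3 = c_3 − 0.4851·e_1 + 3.4300·e_2 = (2.0000, 2.0000, 0.0000).
‖u_3‖ = 2.8284, so e_3 = (0.7071, 0.7071, 0.0000).

e_3 = (0.7071, 0.7071, 0.0000)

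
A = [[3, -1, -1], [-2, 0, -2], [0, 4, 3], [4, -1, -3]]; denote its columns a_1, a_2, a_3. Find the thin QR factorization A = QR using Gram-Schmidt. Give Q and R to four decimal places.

q_1 = a_1/‖a_1‖ = (3, -2, 0, 4)/5.3852 = (0.5571, -0.3714, 0.0000, 0.7428).
r_{12} = q_1·a_2 = -1.2999.
u_2 = a_2 + 1.2999·q_1 = (-0.2759, -0.4828, 4.0000, -0.0345).
‖u_2‖ = 4.0386, so q_2 = (-0.0683, -0.1195, 0.9904, -0.0085).
r_{13} = q_1·a_3 = -2.0426; r_{23} = q_2·a_3 = 3.3043.
u_3 = a_3 + 2.0426·q_1 − 3.3043·q_2 = (0.3636, -2.3636, -0.2727, -1.4545).
‖u_3‖ = 2.8123, so q_3 = (0.1293, -0.8405, -0.0970, -0.5172).

Q = [[0.5571, -0.0683, 0.1293], [-0.3714, -0.1195, -0.8405], [0.0000, 0.9904, -0.0970], [0.7428, -0.0085, -0.5172]], R = [[5.3852, -1.2999, -2.0426], [0.0000, 4.0386, 3.3043], [0.0000, 0.0000, 2.8123]]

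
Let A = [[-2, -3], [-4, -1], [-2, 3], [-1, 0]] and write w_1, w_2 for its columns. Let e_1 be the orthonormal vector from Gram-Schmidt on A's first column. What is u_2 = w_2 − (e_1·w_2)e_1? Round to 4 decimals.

e_1 = w_1/‖w_1‖ = (-2, -4, -2, -1)/5.0000 = (-0.4000, -0.8000, -0.4000, -0.2000).
r_{12} = e_1·w_2 = 0.8000.
u_2 = w_2 − 0.8000·e_1 = (-2.6800, -0.3600, 3.3200, 0.1600).

u_2 = (-2.6800, -0.3600, 3.3200, 0.1600)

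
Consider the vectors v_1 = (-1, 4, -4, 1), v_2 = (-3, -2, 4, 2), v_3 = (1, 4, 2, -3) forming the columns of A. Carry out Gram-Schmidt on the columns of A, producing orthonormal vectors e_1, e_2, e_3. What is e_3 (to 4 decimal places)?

v_1 = (-1, 4, -4, 1); ‖v_1‖ = 5.8310, so e_1 = (-0.1715, 0.6860, -0.6860, 0.1715).
e_1·v_2 = (-0.1715)·(-3) + 0.6860·(-2) + (-0.6860)·4 + 0.1715·2 = -3.2585.
u_2 = v_2 + 3.2585·e_1 = (-3.5588, 0.2353, 1.7647, 2.5588).
‖u_2‖ = 4.7310, so e_2 = (-0.7522, 0.0497, 0.3730, 0.5409).
e_1·v_3 = (-0.1715)·1 + 0.6860·4 + (-0.6860)·2 + 0.1715·(-3) = 0.6860; e_2·v_3 = (-0.7522)·1 + 0.0497·4 + 0.3730·2 + 0.5409·(-3) = -1.4299.
u_3 = v_3 − 0.6860·e_1 + 1.4299·e_2 = (0.0420, 3.6005, 3.0039, -2.3443).
‖u_3‖ = 5.2426, so e_3 = (0.0080, 0.6868, 0.5730, -0.4472).

e_3 = (0.0080, 0.6868, 0.5730, -0.4472)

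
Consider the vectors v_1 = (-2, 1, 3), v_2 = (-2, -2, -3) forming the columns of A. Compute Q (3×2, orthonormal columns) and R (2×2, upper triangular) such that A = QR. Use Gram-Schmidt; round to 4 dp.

v_1 = (-2, 1, 3); ‖v_1‖ = 3.7417, so e_1 = (-0.5345, 0.2673, 0.8018).
e_1·v_2 = (-0.5345)·(-2) + 0.2673·(-2) + 0.8018·(-3) = -1.8708.
u_2 = v_2 + 1.8708·e_1 = (-3.0000, -1.5000, -1.5000).
‖u_2‖ = 3.6742, so e_2 = (-0.8165, -0.4082, -0.4082).

Q = [[-0.5345, -0.8165], [0.2673, -0.4082], [0.8018, -0.4082]], R = [[3.7417, -1.8708], [0.0000, 3.6742]]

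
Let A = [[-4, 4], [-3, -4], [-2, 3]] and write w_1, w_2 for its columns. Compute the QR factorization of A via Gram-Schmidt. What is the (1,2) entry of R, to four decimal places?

r_{12} = -1.8570

w_1 = (-4, -3, -2); ‖w_1‖ = 5.3852, so q_1 = (-0.7428, -0.5571, -0.3714).
r_{12} = q_1·w_2 = -1.8570.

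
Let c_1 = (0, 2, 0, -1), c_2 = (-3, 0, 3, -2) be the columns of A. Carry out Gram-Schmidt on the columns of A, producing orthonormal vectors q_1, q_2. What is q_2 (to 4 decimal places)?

c_1 = (0, 2, 0, -1); ‖c_1‖ = 2.2361, so q_1 = (0.0000, 0.8944, 0.0000, -0.4472).
q_1·c_2 = 0.0000·(-3) + 0.8944·0 + 0.0000·3 + (-0.4472)·(-2) = 0.8944.
u_2 = c_2 − 0.8944·q_1 = (-3.0000, -0.8000, 3.0000, -1.6000).
‖u_2‖ = 4.6043, so q_2 = (-0.6516, -0.1737, 0.6516, -0.3475).

q_2 = (-0.6516, -0.1737, 0.6516, -0.3475)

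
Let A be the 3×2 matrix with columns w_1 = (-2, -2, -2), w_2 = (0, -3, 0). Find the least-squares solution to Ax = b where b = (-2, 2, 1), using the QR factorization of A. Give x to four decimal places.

e_1 = w_1/‖w_1‖ = (-2, -2, -2)/3.4641 = (-0.5774, -0.5774, -0.5774).
r_{12} = e_1·w_2 = 1.7321.
u_2 = w_2 − 1.7321·e_1 = (1.0000, -2.0000, 1.0000).
‖u_2‖ = 2.4495, so e_2 = (0.4082, -0.8165, 0.4082).
Qᵀb = (-0.5774, -2.0412).
Back-substitute: x_2 = -2.0412/2.4495 = -0.8333.
x_1 = (-0.5774 − 1.7321·(-0.8333))/3.4641 = 0.2500.

x = (0.2500, -0.8333)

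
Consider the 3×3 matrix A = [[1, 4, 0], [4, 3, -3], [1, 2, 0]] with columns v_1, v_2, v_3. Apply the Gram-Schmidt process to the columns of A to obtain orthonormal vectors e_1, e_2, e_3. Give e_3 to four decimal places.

v_1 = (1, 4, 1); ‖v_1‖ = 4.2426, so e_1 = (0.2357, 0.9428, 0.2357).
e_1·v_2 = 0.2357·4 + 0.9428·3 + 0.2357·2 = 4.2426.
u_2 = v_2 − 4.2426·e_1 = (3.0000, -1.0000, 1.0000).
‖u_2‖ = 3.3166, so e_2 = (0.9045, -0.3015, 0.3015).
e_1·v_3 = 0.2357·0 + 0.9428·(-3) + 0.2357·0 = -2.8284; e_2·v_3 = 0.9045·0 + (-0.3015)·(-3) + 0.3015·0 = 0.9045.
u_3 = v_3 + 2.8284·e_1 − 0.9045·e_2 = (-0.1515, -0.0606, 0.3939).
‖u_3‖ = 0.4264, so e_3 = (-0.3553, -0.1421, 0.9239).

e_3 = (-0.3553, -0.1421, 0.9239)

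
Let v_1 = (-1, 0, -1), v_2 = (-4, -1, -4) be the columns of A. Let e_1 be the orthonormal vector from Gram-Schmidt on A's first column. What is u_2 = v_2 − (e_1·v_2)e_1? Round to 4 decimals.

u_2 = (0.0000, -1.0000, 0.0000)

e_1 = v_1/‖v_1‖ = (-1, 0, -1)/1.4142 = (-0.7071, 0.0000, -0.7071).
r_{12} = e_1·v_2 = 5.6569.
u_2 = v_2 − 5.6569·e_1 = (0.0000, -1.0000, 0.0000).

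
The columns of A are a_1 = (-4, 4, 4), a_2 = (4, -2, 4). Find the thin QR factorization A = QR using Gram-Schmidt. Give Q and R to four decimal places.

Q = [[-0.5774, 0.5661], [0.5774, -0.2265], [0.5774, 0.7926]], R = [[6.9282, -1.1547], [0.0000, 5.8878]]

a_1 = (-4, 4, 4); ‖a_1‖ = 6.9282, so q_1 = (-0.5774, 0.5774, 0.5774).
q_1·a_2 = (-0.5774)·4 + 0.5774·(-2) + 0.5774·4 = -1.1547.
u_2 = a_2 + 1.1547·q_1 = (3.3333, -1.3333, 4.6667).
‖u_2‖ = 5.8878, so q_2 = (0.5661, -0.2265, 0.7926).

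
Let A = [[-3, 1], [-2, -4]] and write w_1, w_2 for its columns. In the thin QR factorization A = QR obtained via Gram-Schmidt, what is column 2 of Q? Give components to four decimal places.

q_2 = (0.5547, -0.8321)

q_1 = w_1/‖w_1‖ = (-3, -2)/3.6056 = (-0.8321, -0.5547).
r_{12} = q_1·w_2 = 1.3868.
u_2 = w_2 − 1.3868·q_1 = (2.1538, -3.2308).
‖u_2‖ = 3.8829, so q_2 = (0.5547, -0.8321).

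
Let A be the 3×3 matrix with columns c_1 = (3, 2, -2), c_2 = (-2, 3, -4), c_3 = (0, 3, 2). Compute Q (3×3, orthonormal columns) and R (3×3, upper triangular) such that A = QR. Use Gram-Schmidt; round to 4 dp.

c_1 = (3, 2, -2); ‖c_1‖ = 4.1231, so e_1 = (0.7276, 0.4851, -0.4851).
e_1·c_2 = 0.7276·(-2) + 0.4851·3 + (-0.4851)·(-4) = 1.9403.
u_2 = c_2 − 1.9403·e_1 = (-3.4118, 2.0588, -3.0588).
‖u_2‖ = 5.0235, so e_2 = (-0.6792, 0.4098, -0.6089).
e_1·c_3 = 0.7276·0 + 0.4851·3 + (-0.4851)·2 = 0.4851; e_2·c_3 = (-0.6792)·0 + 0.4098·3 + (-0.6089)·2 = 0.0117.
u_3 = c_3 − 0.4851·e_1 − 0.0117·e_2 = (-0.3450, 2.7599, 2.2424).
‖u_3‖ = 3.5728, so e_3 = (-0.0966, 0.7725, 0.6276).

Q = [[0.7276, -0.6792, -0.0966], [0.4851, 0.4098, 0.7725], [-0.4851, -0.6089, 0.6276]], R = [[4.1231, 1.9403, 0.4851], [0.0000, 5.0235, 0.0117], [0.0000, 0.0000, 3.5728]]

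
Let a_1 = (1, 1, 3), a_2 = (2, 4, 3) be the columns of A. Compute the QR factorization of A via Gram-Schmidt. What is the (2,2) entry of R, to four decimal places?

r_{22} = 2.9233

a_1 = (1, 1, 3); ‖a_1‖ = 3.3166, so e_1 = (0.3015, 0.3015, 0.9045).
e_1·a_2 = 0.3015·2 + 0.3015·4 + 0.9045·3 = 4.5227.
u_2 = a_2 − 4.5227·e_1 = (0.6364, 2.6364, -1.0909).
r_{22} = ‖u_2‖ = 2.9233.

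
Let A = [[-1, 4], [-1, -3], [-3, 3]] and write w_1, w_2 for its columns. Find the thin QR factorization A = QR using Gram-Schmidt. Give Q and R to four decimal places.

Q = [[-0.3015, 0.6193], [-0.3015, -0.7832], [-0.9045, 0.0546]], R = [[3.3166, -3.0151], [0.0000, 4.9909]]

q_1 = w_1/‖w_1‖ = (-1, -1, -3)/3.3166 = (-0.3015, -0.3015, -0.9045).
r_{12} = q_1·w_2 = -3.0151.
u_2 = w_2 + 3.0151·q_1 = (3.0909, -3.9091, 0.2727).
‖u_2‖ = 4.9909, so q_2 = (0.6193, -0.7832, 0.0546).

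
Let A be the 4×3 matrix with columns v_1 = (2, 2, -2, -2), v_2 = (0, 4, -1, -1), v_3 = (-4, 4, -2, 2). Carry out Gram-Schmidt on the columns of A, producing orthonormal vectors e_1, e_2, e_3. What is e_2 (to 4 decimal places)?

v_1 = (2, 2, -2, -2); ‖v_1‖ = 4.0000, so e_1 = (0.5000, 0.5000, -0.5000, -0.5000).
e_1·v_2 = 0.5000·0 + 0.5000·4 + (-0.5000)·(-1) + (-0.5000)·(-1) = 3.0000.
u_2 = v_2 − 3.0000·e_1 = (-1.5000, 2.5000, 0.5000, 0.5000).
‖u_2‖ = 3.0000, so e_2 = (-0.5000, 0.8333, 0.1667, 0.1667).

e_2 = (-0.5000, 0.8333, 0.1667, 0.1667)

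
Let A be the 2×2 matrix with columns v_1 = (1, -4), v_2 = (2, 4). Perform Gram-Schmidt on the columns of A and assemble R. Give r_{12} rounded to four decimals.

q_1 = v_1/‖v_1‖ = (1, -4)/4.1231 = (0.2425, -0.9701).
r_{12} = q_1·v_2 = -3.3955.

r_{12} = -3.3955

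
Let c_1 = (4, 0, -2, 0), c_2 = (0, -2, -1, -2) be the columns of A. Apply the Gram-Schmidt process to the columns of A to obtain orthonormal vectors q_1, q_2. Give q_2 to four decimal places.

c_1 = (4, 0, -2, 0); ‖c_1‖ = 4.4721, so q_1 = (0.8944, 0.0000, -0.4472, 0.0000).
q_1·c_2 = 0.8944·0 + 0.0000·(-2) + (-0.4472)·(-1) + 0.0000·(-2) = 0.4472.
u_2 = c_2 − 0.4472·q_1 = (-0.4000, -2.0000, -0.8000, -2.0000).
‖u_2‖ = 2.9665, so q_2 = (-0.1348, -0.6742, -0.2697, -0.6742).

q_2 = (-0.1348, -0.6742, -0.2697, -0.6742)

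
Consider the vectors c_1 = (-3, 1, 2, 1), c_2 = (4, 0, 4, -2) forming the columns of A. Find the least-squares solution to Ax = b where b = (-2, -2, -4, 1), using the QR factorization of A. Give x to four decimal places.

x = (-0.5238, -0.8095)

e_1 = c_1/‖c_1‖ = (-3, 1, 2, 1)/3.8730 = (-0.7746, 0.2582, 0.5164, 0.2582).
r_{12} = e_1·c_2 = -1.5492.
u_2 = c_2 + 1.5492·e_1 = (2.8000, 0.4000, 4.8000, -1.6000).
‖u_2‖ = 5.7966, so e_2 = (0.4830, 0.0690, 0.8281, -0.2760).
Qᵀb = (-0.7746, -4.6924).
Back-substitute: x_2 = -4.6924/5.7966 = -0.8095.
x_1 = (-0.7746 + 1.5492·(-0.8095))/3.8730 = -0.5238.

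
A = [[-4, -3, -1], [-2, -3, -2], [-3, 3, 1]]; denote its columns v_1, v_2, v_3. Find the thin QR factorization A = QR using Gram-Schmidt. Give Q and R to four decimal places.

Q = [[-0.7428, -0.3574, 0.5661], [-0.3714, -0.4836, -0.7926], [-0.5571, 0.7990, -0.2265]], R = [[5.3852, 1.6713, 0.9285], [0.0000, 4.9201, 2.1236], [0.0000, 0.0000, 0.7926]]

e_1 = v_1/‖v_1‖ = (-4, -2, -3)/5.3852 = (-0.7428, -0.3714, -0.5571).
r_{12} = e_1·v_2 = 1.6713.
u_2 = v_2 − 1.6713·e_1 = (-1.7586, -2.3793, 3.9310).
‖u_2‖ = 4.9201, so e_2 = (-0.3574, -0.4836, 0.7990).
r_{13} = e_1·v_3 = 0.9285; r_{23} = e_2·v_3 = 2.1236.
u_3 = v_3 − 0.9285·e_1 − 2.1236·e_2 = (0.4487, -0.6282, -0.1795).
‖u_3‖ = 0.7926, so e_3 = (0.5661, -0.7926, -0.2265).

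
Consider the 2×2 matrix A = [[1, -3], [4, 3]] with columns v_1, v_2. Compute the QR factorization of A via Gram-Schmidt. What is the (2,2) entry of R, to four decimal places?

r_{22} = 3.6380

v_1 = (1, 4); ‖v_1‖ = 4.1231, so q_1 = (0.2425, 0.9701).
q_1·v_2 = 0.2425·(-3) + 0.9701·3 = 2.1828.
u_2 = v_2 − 2.1828·q_1 = (-3.5294, 0.8824).
r_{22} = ‖u_2‖ = 3.6380.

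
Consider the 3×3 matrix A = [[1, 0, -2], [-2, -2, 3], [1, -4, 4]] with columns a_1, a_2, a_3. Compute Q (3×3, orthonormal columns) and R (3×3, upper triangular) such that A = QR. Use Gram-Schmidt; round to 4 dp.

Q = [[0.4082, 0.0000, -0.9129], [-0.8165, -0.4472, -0.3651], [0.4082, -0.8944, 0.1826]], R = [[2.4495, 0.0000, -1.6330], [0.0000, 4.4721, -4.9193], [0.0000, 0.0000, 1.4606]]

a_1 = (1, -2, 1); ‖a_1‖ = 2.4495, so q_1 = (0.4082, -0.8165, 0.4082).
q_1·a_2 = 0.4082·0 + (-0.8165)·(-2) + 0.4082·(-4) = 0.0000.
u_2 = a_2 + 0.0000·q_1 = (0.0000, -2.0000, -4.0000).
‖u_2‖ = 4.4721, so q_2 = (0.0000, -0.4472, -0.8944).
q_1·a_3 = 0.4082·(-2) + (-0.8165)·3 + 0.4082·4 = -1.6330; q_2·a_3 = 0.0000·(-2) + (-0.4472)·3 + (-0.8944)·4 = -4.9193.
u_3 = a_3 + 1.6330·q_1 + 4.9193·q_2 = (-1.3333, -0.5333, 0.2667).
‖u_3‖ = 1.4606, so q_3 = (-0.9129, -0.3651, 0.1826).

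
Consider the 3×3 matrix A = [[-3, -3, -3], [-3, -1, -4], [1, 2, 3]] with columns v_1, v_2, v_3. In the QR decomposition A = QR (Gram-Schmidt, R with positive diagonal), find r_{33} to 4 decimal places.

v_1 = (-3, -3, 1); ‖v_1‖ = 4.3589, so q_1 = (-0.6882, -0.6882, 0.2294).
q_1·v_2 = (-0.6882)·(-3) + (-0.6882)·(-1) + 0.2294·2 = 3.2118.
u_2 = v_2 − 3.2118·q_1 = (-0.7895, 1.2105, 1.2632).
‖u_2‖ = 1.9194, so q_2 = (-0.4113, 0.6307, 0.6581).
q_1·v_3 = (-0.6882)·(-3) + (-0.6882)·(-4) + 0.2294·3 = 5.5060; q_2·v_3 = (-0.4113)·(-3) + 0.6307·(-4) + 0.6581·3 = 0.6855.
u_3 = v_3 − 5.5060·q_1 − 0.6855·q_2 = (1.0714, -0.6429, 1.2857).
r_{33} = ‖u_3‖ = 1.7928.

r_{33} = 1.7928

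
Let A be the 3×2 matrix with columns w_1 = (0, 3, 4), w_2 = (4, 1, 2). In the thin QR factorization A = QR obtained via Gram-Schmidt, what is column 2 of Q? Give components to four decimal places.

q_2 = (0.9950, -0.0796, 0.0597)

w_1 = (0, 3, 4); ‖w_1‖ = 5.0000, so q_1 = (0.0000, 0.6000, 0.8000).
q_1·w_2 = 0.0000·4 + 0.6000·1 + 0.8000·2 = 2.2000.
u_2 = w_2 − 2.2000·q_1 = (4.0000, -0.3200, 0.2400).
‖u_2‖ = 4.0200, so q_2 = (0.9950, -0.0796, 0.0597).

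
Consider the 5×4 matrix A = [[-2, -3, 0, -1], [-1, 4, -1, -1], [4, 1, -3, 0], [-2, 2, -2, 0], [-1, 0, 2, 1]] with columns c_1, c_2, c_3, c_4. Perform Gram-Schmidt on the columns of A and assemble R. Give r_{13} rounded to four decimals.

r_{13} = -1.7650

c_1 = (-2, -1, 4, -2, -1); ‖c_1‖ = 5.0990, so e_1 = (-0.3922, -0.1961, 0.7845, -0.3922, -0.1961).
r_{13} = e_1·c_3 = -1.7650.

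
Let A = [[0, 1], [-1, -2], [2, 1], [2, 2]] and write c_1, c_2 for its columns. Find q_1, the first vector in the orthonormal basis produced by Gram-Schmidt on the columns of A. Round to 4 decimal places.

q_1 = (0.0000, -0.3333, 0.6667, 0.6667)

q_1 = c_1/‖c_1‖ = (0, -1, 2, 2)/3.0000 = (0.0000, -0.3333, 0.6667, 0.6667).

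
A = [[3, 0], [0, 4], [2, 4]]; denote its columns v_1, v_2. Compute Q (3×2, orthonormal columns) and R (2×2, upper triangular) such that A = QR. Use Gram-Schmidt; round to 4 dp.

v_1 = (3, 0, 2); ‖v_1‖ = 3.6056, so e_1 = (0.8321, 0.0000, 0.5547).
e_1·v_2 = 0.8321·0 + 0.0000·4 + 0.5547·4 = 2.2188.
u_2 = v_2 − 2.2188·e_1 = (-1.8462, 4.0000, 2.7692).
‖u_2‖ = 5.2035, so e_2 = (-0.3548, 0.7687, 0.5322).

Q = [[0.8321, -0.3548], [0.0000, 0.7687], [0.5547, 0.5322]], R = [[3.6056, 2.2188], [0.0000, 5.2035]]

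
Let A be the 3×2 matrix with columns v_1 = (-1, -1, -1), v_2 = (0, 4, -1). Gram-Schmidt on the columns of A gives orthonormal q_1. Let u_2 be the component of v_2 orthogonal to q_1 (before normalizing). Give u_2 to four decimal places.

u_2 = (-1.0000, 3.0000, -2.0000)

v_1 = (-1, -1, -1); ‖v_1‖ = 1.7321, so q_1 = (-0.5774, -0.5774, -0.5774).
q_1·v_2 = (-0.5774)·0 + (-0.5774)·4 + (-0.5774)·(-1) = -1.7321.
u_2 = v_2 + 1.7321·q_1 = (-1.0000, 3.0000, -2.0000).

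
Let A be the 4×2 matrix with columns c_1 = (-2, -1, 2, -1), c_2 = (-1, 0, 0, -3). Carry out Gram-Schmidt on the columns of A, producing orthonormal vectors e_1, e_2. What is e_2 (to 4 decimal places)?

c_1 = (-2, -1, 2, -1); ‖c_1‖ = 3.1623, so e_1 = (-0.6325, -0.3162, 0.6325, -0.3162).
e_1·c_2 = (-0.6325)·(-1) + (-0.3162)·0 + 0.6325·0 + (-0.3162)·(-3) = 1.5811.
u_2 = c_2 − 1.5811·e_1 = (0.0000, 0.5000, -1.0000, -2.5000).
‖u_2‖ = 2.7386, so e_2 = (0.0000, 0.1826, -0.3651, -0.9129).

e_2 = (0.0000, 0.1826, -0.3651, -0.9129)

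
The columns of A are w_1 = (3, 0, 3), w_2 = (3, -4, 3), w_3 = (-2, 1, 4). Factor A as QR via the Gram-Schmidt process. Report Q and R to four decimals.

e_1 = w_1/‖w_1‖ = (3, 0, 3)/4.2426 = (0.7071, 0.0000, 0.7071).
r_{12} = e_1·w_2 = 4.2426.
u_2 = w_2 − 4.2426·e_1 = (0.0000, -4.0000, 0.0000).
‖u_2‖ = 4.0000, so e_2 = (0.0000, -1.0000, 0.0000).
r_{13} = e_1·w_3 = 1.4142; r_{23} = e_2·w_3 = -1.0000.
u_3 = w_3 − 1.4142·e_1 + 1.0000·e_2 = (-3.0000, 0.0000, 3.0000).
‖u_3‖ = 4.2426, so e_3 = (-0.7071, 0.0000, 0.7071).

Q = [[0.7071, 0.0000, -0.7071], [0.0000, -1.0000, 0.0000], [0.7071, 0.0000, 0.7071]], R = [[4.2426, 4.2426, 1.4142], [0.0000, 4.0000, -1.0000], [0.0000, 0.0000, 4.2426]]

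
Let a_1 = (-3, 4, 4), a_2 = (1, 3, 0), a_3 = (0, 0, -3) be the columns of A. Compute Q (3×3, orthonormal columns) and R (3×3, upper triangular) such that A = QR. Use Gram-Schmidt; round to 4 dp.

Q = [[-0.4685, 0.5855, -0.6616], [0.6247, 0.7491, 0.2205], [0.6247, -0.3100, -0.7167]], R = [[6.4031, 1.4056, -1.8741], [0.0000, 2.8327, 0.9299], [0.0000, 0.0000, 2.1501]]

e_1 = a_1/‖a_1‖ = (-3, 4, 4)/6.4031 = (-0.4685, 0.6247, 0.6247).
r_{12} = e_1·a_2 = 1.4056.
u_2 = a_2 − 1.4056·e_1 = (1.6585, 2.1220, -0.8780).
‖u_2‖ = 2.8327, so e_2 = (0.5855, 0.7491, -0.3100).
r_{13} = e_1·a_3 = -1.8741; r_{23} = e_2·a_3 = 0.9299.
u_3 = a_3 + 1.8741·e_1 − 0.9299·e_2 = (-1.4225, 0.4742, -1.5410).
‖u_3‖ = 2.1501, so e_3 = (-0.6616, 0.2205, -0.7167).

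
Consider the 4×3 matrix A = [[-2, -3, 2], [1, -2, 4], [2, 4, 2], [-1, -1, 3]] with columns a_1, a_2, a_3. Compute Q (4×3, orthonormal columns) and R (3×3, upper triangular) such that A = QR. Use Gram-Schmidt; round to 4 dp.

Q = [[-0.6325, -0.1105, 0.3786], [0.3162, -0.9118, 0.2621], [0.6325, 0.3868, 0.5825], [-0.3162, 0.0829, 0.6698]], R = [[3.1623, 4.1110, 0.3162], [0.0000, 3.6194, -2.8458], [0.0000, 0.0000, 4.9801]]

a_1 = (-2, 1, 2, -1); ‖a_1‖ = 3.1623, so e_1 = (-0.6325, 0.3162, 0.6325, -0.3162).
e_1·a_2 = (-0.6325)·(-3) + 0.3162·(-2) + 0.6325·4 + (-0.3162)·(-1) = 4.1110.
u_2 = a_2 − 4.1110·e_1 = (-0.4000, -3.3000, 1.4000, 0.3000).
‖u_2‖ = 3.6194, so e_2 = (-0.1105, -0.9118, 0.3868, 0.0829).
e_1·a_3 = (-0.6325)·2 + 0.3162·4 + 0.6325·2 + (-0.3162)·3 = 0.3162; e_2·a_3 = (-0.1105)·2 + (-0.9118)·4 + 0.3868·2 + 0.0829·3 = -2.8458.
u_3 = a_3 − 0.3162·e_1 + 2.8458·e_2 = (1.8855, 1.3053, 2.9008, 3.3359).
‖u_3‖ = 4.9801, so e_3 = (0.3786, 0.2621, 0.5825, 0.6698).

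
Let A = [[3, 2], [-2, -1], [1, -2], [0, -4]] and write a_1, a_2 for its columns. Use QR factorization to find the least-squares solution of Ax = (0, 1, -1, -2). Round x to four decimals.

x = (-0.4108, 0.4586)

e_1 = a_1/‖a_1‖ = (3, -2, 1, 0)/3.7417 = (0.8018, -0.5345, 0.2673, 0.0000).
r_{12} = e_1·a_2 = 1.6036.
u_2 = a_2 − 1.6036·e_1 = (0.7143, -0.1429, -2.4286, -4.0000).
‖u_2‖ = 4.7359, so e_2 = (0.1508, -0.0302, -0.5128, -0.8446).
Qᵀb = (-0.8018, 2.1719).
Back-substitute: x_2 = 2.1719/4.7359 = 0.4586.
x_1 = (-0.8018 − 1.6036·0.4586)/3.7417 = -0.4108.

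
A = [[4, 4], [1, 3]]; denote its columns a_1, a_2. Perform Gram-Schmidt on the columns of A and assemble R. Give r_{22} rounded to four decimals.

r_{22} = 1.9403

a_1 = (4, 1); ‖a_1‖ = 4.1231, so e_1 = (0.9701, 0.2425).
e_1·a_2 = 0.9701·4 + 0.2425·3 = 4.6082.
u_2 = a_2 − 4.6082·e_1 = (-0.4706, 1.8824).
r_{22} = ‖u_2‖ = 1.9403.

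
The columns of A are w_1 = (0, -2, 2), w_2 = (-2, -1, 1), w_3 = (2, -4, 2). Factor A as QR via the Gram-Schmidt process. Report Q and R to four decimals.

Q = [[0.0000, -1.0000, 0.0000], [-0.7071, 0.0000, -0.7071], [0.7071, 0.0000, -0.7071]], R = [[2.8284, 1.4142, 4.2426], [0.0000, 2.0000, -2.0000], [0.0000, 0.0000, 1.4142]]

w_1 = (0, -2, 2); ‖w_1‖ = 2.8284, so e_1 = (0.0000, -0.7071, 0.7071).
e_1·w_2 = 0.0000·(-2) + (-0.7071)·(-1) + 0.7071·1 = 1.4142.
u_2 = w_2 − 1.4142·e_1 = (-2.0000, 0.0000, 0.0000).
‖u_2‖ = 2.0000, so e_2 = (-1.0000, 0.0000, 0.0000).
e_1·w_3 = 0.0000·2 + (-0.7071)·(-4) + 0.7071·2 = 4.2426; e_2·w_3 = (-1.0000)·2 + (0.0000)·(-4) + 0.0000·2 = -2.0000.
u_3 = w_3 − 4.2426·e_1 + 2.0000·e_2 = (0.0000, -1.0000, -1.0000).
‖u_3‖ = 1.4142, so e_3 = (0.0000, -0.7071, -0.7071).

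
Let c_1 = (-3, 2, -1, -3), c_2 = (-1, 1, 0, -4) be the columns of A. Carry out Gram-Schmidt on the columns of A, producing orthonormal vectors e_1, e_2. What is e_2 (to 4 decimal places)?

e_2 = (0.5222, -0.2052, 0.3171, -0.7647)

c_1 = (-3, 2, -1, -3); ‖c_1‖ = 4.7958, so e_1 = (-0.6255, 0.4170, -0.2085, -0.6255).
e_1·c_2 = (-0.6255)·(-1) + 0.4170·1 + (-0.2085)·0 + (-0.6255)·(-4) = 3.5447.
u_2 = c_2 − 3.5447·e_1 = (1.2174, -0.4783, 0.7391, -1.7826).
‖u_2‖ = 2.3313, so e_2 = (0.5222, -0.2052, 0.3171, -0.7647).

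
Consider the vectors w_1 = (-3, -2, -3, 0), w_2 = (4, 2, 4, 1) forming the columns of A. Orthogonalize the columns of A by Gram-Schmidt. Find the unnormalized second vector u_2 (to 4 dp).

w_1 = (-3, -2, -3, 0); ‖w_1‖ = 4.6904, so q_1 = (-0.6396, -0.4264, -0.6396, 0.0000).
q_1·w_2 = (-0.6396)·4 + (-0.4264)·2 + (-0.6396)·4 + 0.0000·1 = -5.9696.
u_2 = w_2 + 5.9696·q_1 = (0.1818, -0.5455, 0.1818, 1.0000).

u_2 = (0.1818, -0.5455, 0.1818, 1.0000)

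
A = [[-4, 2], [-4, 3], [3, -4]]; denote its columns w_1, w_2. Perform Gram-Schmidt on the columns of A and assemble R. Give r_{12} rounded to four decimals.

q_1 = w_1/‖w_1‖ = (-4, -4, 3)/6.4031 = (-0.6247, -0.6247, 0.4685).
r_{12} = q_1·w_2 = -4.9976.

r_{12} = -4.9976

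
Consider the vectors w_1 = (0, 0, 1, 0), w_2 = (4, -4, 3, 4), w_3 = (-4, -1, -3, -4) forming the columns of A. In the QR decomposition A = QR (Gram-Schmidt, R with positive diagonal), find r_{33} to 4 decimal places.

w_1 = (0, 0, 1, 0); ‖w_1‖ = 1.0000, so e_1 = (0.0000, 0.0000, 1.0000, 0.0000).
e_1·w_2 = 0.0000·4 + 0.0000·(-4) + 1.0000·3 + 0.0000·4 = 3.0000.
u_2 = w_2 − 3.0000·e_1 = (4.0000, -4.0000, 0.0000, 4.0000).
‖u_2‖ = 6.9282, so e_2 = (0.5774, -0.5774, 0.0000, 0.5774).
e_1·w_3 = 0.0000·(-4) + 0.0000·(-1) + 1.0000·(-3) + 0.0000·(-4) = -3.0000; e_2·w_3 = 0.5774·(-4) + (-0.5774)·(-1) + 0.0000·(-3) + 0.5774·(-4) = -4.0415.
u_3 = w_3 + 3.0000·e_1 + 4.0415·e_2 = (-1.6667, -3.3333, 0.0000, -1.6667).
r_{33} = ‖u_3‖ = 4.0825.

r_{33} = 4.0825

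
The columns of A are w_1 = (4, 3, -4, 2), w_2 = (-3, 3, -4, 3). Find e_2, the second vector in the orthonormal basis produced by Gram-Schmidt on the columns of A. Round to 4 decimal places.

w_1 = (4, 3, -4, 2); ‖w_1‖ = 6.7082, so e_1 = (0.5963, 0.4472, -0.5963, 0.2981).
e_1·w_2 = 0.5963·(-3) + 0.4472·3 + (-0.5963)·(-4) + 0.2981·3 = 2.8324.
u_2 = w_2 − 2.8324·e_1 = (-4.6889, 1.7333, -2.3111, 2.1556).
‖u_2‖ = 5.9142, so e_2 = (-0.7928, 0.2931, -0.3908, 0.3645).

e_2 = (-0.7928, 0.2931, -0.3908, 0.3645)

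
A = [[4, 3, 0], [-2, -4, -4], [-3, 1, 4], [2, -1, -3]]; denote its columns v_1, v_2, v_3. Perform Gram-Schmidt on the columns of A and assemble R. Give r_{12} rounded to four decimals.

v_1 = (4, -2, -3, 2); ‖v_1‖ = 5.7446, so q_1 = (0.6963, -0.3482, -0.5222, 0.3482).
r_{12} = q_1·v_2 = 2.6112.

r_{12} = 2.6112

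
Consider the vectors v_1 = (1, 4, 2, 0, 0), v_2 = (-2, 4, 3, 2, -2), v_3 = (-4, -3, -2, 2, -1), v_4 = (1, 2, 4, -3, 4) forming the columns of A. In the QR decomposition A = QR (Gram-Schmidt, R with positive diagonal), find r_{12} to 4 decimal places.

r_{12} = 4.3644

v_1 = (1, 4, 2, 0, 0); ‖v_1‖ = 4.5826, so e_1 = (0.2182, 0.8729, 0.4364, 0.0000, 0.0000).
r_{12} = e_1·v_2 = 4.3644.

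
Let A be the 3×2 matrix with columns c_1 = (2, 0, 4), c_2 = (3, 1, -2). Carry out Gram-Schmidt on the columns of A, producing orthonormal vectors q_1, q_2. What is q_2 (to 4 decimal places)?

q_2 = (0.8614, 0.2692, -0.4307)

c_1 = (2, 0, 4); ‖c_1‖ = 4.4721, so q_1 = (0.4472, 0.0000, 0.8944).
q_1·c_2 = 0.4472·3 + 0.0000·1 + 0.8944·(-2) = -0.4472.
u_2 = c_2 + 0.4472·q_1 = (3.2000, 1.0000, -1.6000).
‖u_2‖ = 3.7148, so q_2 = (0.8614, 0.2692, -0.4307).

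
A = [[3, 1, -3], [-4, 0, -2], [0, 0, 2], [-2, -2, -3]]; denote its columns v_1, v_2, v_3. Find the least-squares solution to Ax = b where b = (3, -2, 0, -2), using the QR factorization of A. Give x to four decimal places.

v_1 = (3, -4, 0, -2); ‖v_1‖ = 5.3852, so e_1 = (0.5571, -0.7428, 0.0000, -0.3714).
e_1·v_2 = 0.5571·1 + (-0.7428)·0 + 0.0000·0 + (-0.3714)·(-2) = 1.2999.
u_2 = v_2 − 1.2999·e_1 = (0.2759, 0.9655, 0.0000, -1.5172).
‖u_2‖ = 1.8194, so e_2 = (0.1516, 0.5307, 0.0000, -0.8339).
e_1·v_3 = 0.5571·(-3) + (-0.7428)·(-2) + 0.0000·2 + (-0.3714)·(-3) = 0.9285; e_2·v_3 = 0.1516·(-3) + 0.5307·(-2) + 0.0000·2 + (-0.8339)·(-3) = 0.9855.
u_3 = v_3 − 0.9285·e_1 − 0.9855·e_2 = (-3.6667, -1.8333, 2.0000, -1.8333).
‖u_3‖ = 4.9160, so e_3 = (-0.7459, -0.3729, 0.4068, -0.3729).
Qᵀb = (3.8996, 1.0613, -0.7459).
Back-substitute: x_3 = -0.7459/4.9160 = -0.1517.
x_2 = (1.0613 − 0.9855·(-0.1517))/1.8194 = 0.6655.
x_1 = (3.8996 − 1.2999·0.6655 − 0.9285·(-0.1517))/5.3852 = 0.5897.

x = (0.5897, 0.6655, -0.1517)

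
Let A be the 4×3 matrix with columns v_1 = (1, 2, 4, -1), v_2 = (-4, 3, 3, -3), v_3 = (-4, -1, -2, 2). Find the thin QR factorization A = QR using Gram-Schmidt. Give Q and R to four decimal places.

Q = [[0.2132, -0.8734, -0.4184], [0.4264, 0.2662, -0.0723], [0.8528, -0.0166, 0.3495], [-0.2132, -0.4076, 0.8352]], R = [[4.6904, 3.6244, -3.4112], [0.0000, 5.4648, 2.4454], [0.0000, 0.0000, 2.7173]]

q_1 = v_1/‖v_1‖ = (1, 2, 4, -1)/4.6904 = (0.2132, 0.4264, 0.8528, -0.2132).
r_{12} = q_1·v_2 = 3.6244.
u_2 = v_2 − 3.6244·q_1 = (-4.7727, 1.4545, -0.0909, -2.2273).
‖u_2‖ = 5.4648, so q_2 = (-0.8734, 0.2662, -0.0166, -0.4076).
r_{13} = q_1·v_3 = -3.4112; r_{23} = q_2·v_3 = 2.4454.
u_3 = v_3 + 3.4112·q_1 − 2.4454·q_2 = (-1.1370, -0.1963, 0.9498, 2.2694).
‖u_3‖ = 2.7173, so q_3 = (-0.4184, -0.0723, 0.3495, 0.8352).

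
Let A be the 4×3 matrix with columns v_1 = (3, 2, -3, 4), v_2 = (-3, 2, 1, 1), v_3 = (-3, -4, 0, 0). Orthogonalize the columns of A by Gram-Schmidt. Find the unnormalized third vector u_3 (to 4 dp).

q_1 = v_1/‖v_1‖ = (3, 2, -3, 4)/6.1644 = (0.4867, 0.3244, -0.4867, 0.6489).
r_{12} = q_1·v_2 = -0.6489.
u_2 = v_2 + 0.6489·q_1 = (-2.6842, 2.2105, 0.6842, 1.4211).
‖u_2‖ = 3.8182, so q_2 = (-0.7030, 0.5789, 0.1792, 0.3722).
r_{13} = q_1·v_3 = -2.7578; r_{23} = q_2·v_3 = -0.2068.
u_3 = v_3 + 2.7578·q_1 + 0.2068·q_2 = (-1.8032, -2.9856, -1.3051, 1.8664).

u_3 = (-1.8032, -2.9856, -1.3051, 1.8664)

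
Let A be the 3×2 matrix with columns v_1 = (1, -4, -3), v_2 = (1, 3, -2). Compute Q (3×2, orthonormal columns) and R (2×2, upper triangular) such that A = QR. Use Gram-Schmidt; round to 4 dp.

q_1 = v_1/‖v_1‖ = (1, -4, -3)/5.0990 = (0.1961, -0.7845, -0.5883).
r_{12} = q_1·v_2 = -0.9806.
u_2 = v_2 + 0.9806·q_1 = (1.1923, 2.2308, -2.5769).
‖u_2‖ = 3.6109, so q_2 = (0.3302, 0.6178, -0.7137).

Q = [[0.1961, 0.3302], [-0.7845, 0.6178], [-0.5883, -0.7137]], R = [[5.0990, -0.9806], [0.0000, 3.6109]]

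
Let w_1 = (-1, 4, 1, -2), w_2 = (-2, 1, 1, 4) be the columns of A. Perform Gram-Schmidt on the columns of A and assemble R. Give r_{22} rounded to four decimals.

w_1 = (-1, 4, 1, -2); ‖w_1‖ = 4.6904, so e_1 = (-0.2132, 0.8528, 0.2132, -0.4264).
e_1·w_2 = (-0.2132)·(-2) + 0.8528·1 + 0.2132·1 + (-0.4264)·4 = -0.2132.
u_2 = w_2 + 0.2132·e_1 = (-2.0455, 1.1818, 1.0455, 3.9091).
r_{22} = ‖u_2‖ = 4.6856.

r_{22} = 4.6856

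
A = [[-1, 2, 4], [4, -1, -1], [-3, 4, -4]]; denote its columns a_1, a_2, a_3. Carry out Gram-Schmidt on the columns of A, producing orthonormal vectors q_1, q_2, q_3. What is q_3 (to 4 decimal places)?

a_1 = (-1, 4, -3); ‖a_1‖ = 5.0990, so q_1 = (-0.1961, 0.7845, -0.5883).
q_1·a_2 = (-0.1961)·2 + 0.7845·(-1) + (-0.5883)·4 = -3.5301.
u_2 = a_2 + 3.5301·q_1 = (1.3077, 1.7692, 1.9231).
‖u_2‖ = 2.9221, so q_2 = (0.4475, 0.6055, 0.6581).
q_1·a_3 = (-0.1961)·4 + 0.7845·(-1) + (-0.5883)·(-4) = 0.7845; q_2·a_3 = 0.4475·4 + 0.6055·(-1) + 0.6581·(-4) = -1.4479.
u_3 = a_3 − 0.7845·q_1 + 1.4479·q_2 = (4.8018, -0.7387, -2.5856).
‖u_3‖ = 5.5035, so q_3 = (0.8725, -0.1342, -0.4698).

q_3 = (0.8725, -0.1342, -0.4698)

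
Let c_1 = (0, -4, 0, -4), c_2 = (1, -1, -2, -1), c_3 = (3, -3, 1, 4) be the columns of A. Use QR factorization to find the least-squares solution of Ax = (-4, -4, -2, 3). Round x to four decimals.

x = (0.1786, -0.0612, 0.3061)

c_1 = (0, -4, 0, -4); ‖c_1‖ = 5.6569, so e_1 = (0.0000, -0.7071, 0.0000, -0.7071).
e_1·c_2 = 0.0000·1 + (-0.7071)·(-1) + 0.0000·(-2) + (-0.7071)·(-1) = 1.4142.
u_2 = c_2 − 1.4142·e_1 = (1.0000, 0.0000, -2.0000, 0.0000).
‖u_2‖ = 2.2361, so e_2 = (0.4472, 0.0000, -0.8944, 0.0000).
e_1·c_3 = 0.0000·3 + (-0.7071)·(-3) + 0.0000·1 + (-0.7071)·4 = -0.7071; e_2·c_3 = 0.4472·3 + (0.0000)·(-3) + (-0.8944)·1 + (0.0000)·4 = 0.4472.
u_3 = c_3 + 0.7071·e_1 − 0.4472·e_2 = (2.8000, -3.5000, 1.4000, 3.5000).
‖u_3‖ = 5.8566, so e_3 = (0.4781, -0.5976, 0.2390, 0.5976).
Qᵀb = (0.7071, 0.0000, 1.7928).
Back-substitute: x_3 = 1.7928/5.8566 = 0.3061.
x_2 = (0.0000 − 0.4472·0.3061)/2.2361 = -0.0612.
x_1 = (0.7071 − 1.4142·(-0.0612) + 0.7071·0.3061)/5.6569 = 0.1786.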